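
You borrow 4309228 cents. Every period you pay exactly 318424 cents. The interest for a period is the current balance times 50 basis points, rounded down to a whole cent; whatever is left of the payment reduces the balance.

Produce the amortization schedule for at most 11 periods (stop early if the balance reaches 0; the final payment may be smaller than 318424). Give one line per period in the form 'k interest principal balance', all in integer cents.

1 21546 296878 4012350
2 20061 298363 3713987
3 18569 299855 3414132
4 17070 301354 3112778
5 15563 302861 2809917
6 14049 304375 2505542
7 12527 305897 2199645
8 10998 307426 1892219
9 9461 308963 1583256
10 7916 310508 1272748
11 6363 312061 960687

1. interest=⌊4309228·50/10000⌋=21546; principal=318424-21546=296878; balance=4309228-296878=4012350
2. interest=⌊4012350·50/10000⌋=20061; principal=318424-20061=298363; balance=4012350-298363=3713987
3. interest=⌊3713987·50/10000⌋=18569; principal=318424-18569=299855; balance=3713987-299855=3414132
4. interest=⌊3414132·50/10000⌋=17070; principal=318424-17070=301354; balance=3414132-301354=3112778
5. interest=⌊3112778·50/10000⌋=15563; principal=318424-15563=302861; balance=3112778-302861=2809917
6. interest=⌊2809917·50/10000⌋=14049; principal=318424-14049=304375; balance=2809917-304375=2505542
7. interest=⌊2505542·50/10000⌋=12527; principal=318424-12527=305897; balance=2505542-305897=2199645
8. interest=⌊2199645·50/10000⌋=10998; principal=318424-10998=307426; balance=2199645-307426=1892219
9. interest=⌊1892219·50/10000⌋=9461; principal=318424-9461=308963; balance=1892219-308963=1583256
10. interest=⌊1583256·50/10000⌋=7916; principal=318424-7916=310508; balance=1583256-310508=1272748
11. interest=⌊1272748·50/10000⌋=6363; principal=318424-6363=312061; balance=1272748-312061=960687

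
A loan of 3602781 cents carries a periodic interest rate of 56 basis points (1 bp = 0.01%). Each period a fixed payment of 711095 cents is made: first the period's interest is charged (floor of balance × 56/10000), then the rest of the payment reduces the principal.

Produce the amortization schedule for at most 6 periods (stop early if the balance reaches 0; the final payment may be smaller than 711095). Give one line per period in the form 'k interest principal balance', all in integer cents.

1 20175 690920 2911861
2 16306 694789 2217072
3 12415 698680 1518392
4 8502 702593 815799
5 4568 706527 109272
6 611 109272 0

1. interest=⌊3602781·56/10000⌋=20175; principal=711095-20175=690920; balance=3602781-690920=2911861
2. interest=⌊2911861·56/10000⌋=16306; principal=711095-16306=694789; balance=2911861-694789=2217072
3. interest=⌊2217072·56/10000⌋=12415; principal=711095-12415=698680; balance=2217072-698680=1518392
4. interest=⌊1518392·56/10000⌋=8502; principal=711095-8502=702593; balance=1518392-702593=815799
5. interest=⌊815799·56/10000⌋=4568; principal=711095-4568=706527; balance=815799-706527=109272
6. interest=⌊109272·56/10000⌋=611; principal=min(711095-611,109272)=109272; balance=109272-109272=0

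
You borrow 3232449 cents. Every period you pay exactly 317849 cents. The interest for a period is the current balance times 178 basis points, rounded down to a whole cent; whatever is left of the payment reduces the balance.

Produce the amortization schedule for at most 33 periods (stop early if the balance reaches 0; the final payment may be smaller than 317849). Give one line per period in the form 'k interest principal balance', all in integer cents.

1 57537 260312 2972137
2 52904 264945 2707192
3 48188 269661 2437531
4 43388 274461 2163070
5 38502 279347 1883723
6 33530 284319 1599404
7 28469 289380 1310024
8 23318 294531 1015493
9 18075 299774 715719
10 12739 305110 410609
11 7308 310541 100068
12 1781 100068 0

1. interest=⌊3232449·178/10000⌋=57537; principal=317849-57537=260312; balance=3232449-260312=2972137
2. interest=⌊2972137·178/10000⌋=52904; principal=317849-52904=264945; balance=2972137-264945=2707192
3. interest=⌊2707192·178/10000⌋=48188; principal=317849-48188=269661; balance=2707192-269661=2437531
4. interest=⌊2437531·178/10000⌋=43388; principal=317849-43388=274461; balance=2437531-274461=2163070
5. interest=⌊2163070·178/10000⌋=38502; principal=317849-38502=279347; balance=2163070-279347=1883723
6. interest=⌊1883723·178/10000⌋=33530; principal=317849-33530=284319; balance=1883723-284319=1599404
7. interest=⌊1599404·178/10000⌋=28469; principal=317849-28469=289380; balance=1599404-289380=1310024
8. interest=⌊1310024·178/10000⌋=23318; principal=317849-23318=294531; balance=1310024-294531=1015493
9. interest=⌊1015493·178/10000⌋=18075; principal=317849-18075=299774; balance=1015493-299774=715719
10. interest=⌊715719·178/10000⌋=12739; principal=317849-12739=305110; balance=715719-305110=410609
11. interest=⌊410609·178/10000⌋=7308; principal=317849-7308=310541; balance=410609-310541=100068
12. interest=⌊100068·178/10000⌋=1781; principal=min(317849-1781,100068)=100068; balance=100068-100068=0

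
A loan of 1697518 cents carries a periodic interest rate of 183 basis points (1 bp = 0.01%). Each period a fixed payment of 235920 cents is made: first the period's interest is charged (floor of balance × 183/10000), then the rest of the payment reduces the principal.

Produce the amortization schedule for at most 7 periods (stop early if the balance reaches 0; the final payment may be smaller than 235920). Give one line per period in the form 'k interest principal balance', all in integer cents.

1 31064 204856 1492662
2 27315 208605 1284057
3 23498 212422 1071635
4 19610 216310 855325
5 15652 220268 635057
6 11621 224299 410758
7 7516 228404 182354

1. interest=⌊1697518·183/10000⌋=31064; principal=235920-31064=204856; balance=1697518-204856=1492662
2. interest=⌊1492662·183/10000⌋=27315; principal=235920-27315=208605; balance=1492662-208605=1284057
3. interest=⌊1284057·183/10000⌋=23498; principal=235920-23498=212422; balance=1284057-212422=1071635
4. interest=⌊1071635·183/10000⌋=19610; principal=235920-19610=216310; balance=1071635-216310=855325
5. interest=⌊855325·183/10000⌋=15652; principal=235920-15652=220268; balance=855325-220268=635057
6. interest=⌊635057·183/10000⌋=11621; principal=235920-11621=224299; balance=635057-224299=410758
7. interest=⌊410758·183/10000⌋=7516; principal=235920-7516=228404; balance=410758-228404=182354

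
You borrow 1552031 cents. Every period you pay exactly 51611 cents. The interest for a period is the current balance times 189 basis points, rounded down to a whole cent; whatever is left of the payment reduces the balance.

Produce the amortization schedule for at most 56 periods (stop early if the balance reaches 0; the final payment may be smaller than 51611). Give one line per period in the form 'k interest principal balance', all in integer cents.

1 29333 22278 1529753
2 28912 22699 1507054
3 28483 23128 1483926
4 28046 23565 1460361
5 27600 24011 1436350
6 27147 24464 1411886
7 26684 24927 1386959
8 26213 25398 1361561
9 25733 25878 1335683
10 25244 26367 1309316
11 24746 26865 1282451
12 24238 27373 1255078
13 23720 27891 1227187
14 23193 28418 1198769
15 22656 28955 1169814
16 22109 29502 1140312
17 21551 30060 1110252
18 20983 30628 1079624
19 20404 31207 1048417
20 19815 31796 1016621
21 19214 32397 984224
22 18601 33010 951214
23 17977 33634 917580
24 17342 34269 883311
25 16694 34917 848394
26 16034 35577 812817
27 15362 36249 776568
28 14677 36934 739634
29 13979 37632 702002
30 13267 38344 663658
31 12543 39068 624590
32 11804 39807 584783
33 11052 40559 544224
34 10285 41326 502898
35 9504 42107 460791
36 8708 42903 417888
37 7898 43713 374175
38 7071 44540 329635
39 6230 45381 284254
40 5372 46239 238015
41 4498 47113 190902
42 3608 48003 142899
43 2700 48911 93988
44 1776 49835 44153
45 834 44153 0

1. interest=⌊1552031·189/10000⌋=29333; principal=51611-29333=22278; balance=1552031-22278=1529753
2. interest=⌊1529753·189/10000⌋=28912; principal=51611-28912=22699; balance=1529753-22699=1507054
3. interest=⌊1507054·189/10000⌋=28483; principal=51611-28483=23128; balance=1507054-23128=1483926
4. interest=⌊1483926·189/10000⌋=28046; principal=51611-28046=23565; balance=1483926-23565=1460361
5. interest=⌊1460361·189/10000⌋=27600; principal=51611-27600=24011; balance=1460361-24011=1436350
6. interest=⌊1436350·189/10000⌋=27147; principal=51611-27147=24464; balance=1436350-24464=1411886
7. interest=⌊1411886·189/10000⌋=26684; principal=51611-26684=24927; balance=1411886-24927=1386959
8. interest=⌊1386959·189/10000⌋=26213; principal=51611-26213=25398; balance=1386959-25398=1361561
9. interest=⌊1361561·189/10000⌋=25733; principal=51611-25733=25878; balance=1361561-25878=1335683
10. interest=⌊1335683·189/10000⌋=25244; principal=51611-25244=26367; balance=1335683-26367=1309316
11. interest=⌊1309316·189/10000⌋=24746; principal=51611-24746=26865; balance=1309316-26865=1282451
12. interest=⌊1282451·189/10000⌋=24238; principal=51611-24238=27373; balance=1282451-27373=1255078
13. interest=⌊1255078·189/10000⌋=23720; principal=51611-23720=27891; balance=1255078-27891=1227187
14. interest=⌊1227187·189/10000⌋=23193; principal=51611-23193=28418; balance=1227187-28418=1198769
15. interest=⌊1198769·189/10000⌋=22656; principal=51611-22656=28955; balance=1198769-28955=1169814
16. interest=⌊1169814·189/10000⌋=22109; principal=51611-22109=29502; balance=1169814-29502=1140312
17. interest=⌊1140312·189/10000⌋=21551; principal=51611-21551=30060; balance=1140312-30060=1110252
18. interest=⌊1110252·189/10000⌋=20983; principal=51611-20983=30628; balance=1110252-30628=1079624
19. interest=⌊1079624·189/10000⌋=20404; principal=51611-20404=31207; balance=1079624-31207=1048417
20. interest=⌊1048417·189/10000⌋=19815; principal=51611-19815=31796; balance=1048417-31796=1016621
21. interest=⌊1016621·189/10000⌋=19214; principal=51611-19214=32397; balance=1016621-32397=984224
22. interest=⌊984224·189/10000⌋=18601; principal=51611-18601=33010; balance=984224-33010=951214
23. interest=⌊951214·189/10000⌋=17977; principal=51611-17977=33634; balance=951214-33634=917580
24. interest=⌊917580·189/10000⌋=17342; principal=51611-17342=34269; balance=917580-34269=883311
25. interest=⌊883311·189/10000⌋=16694; principal=51611-16694=34917; balance=883311-34917=848394
26. interest=⌊848394·189/10000⌋=16034; principal=51611-16034=35577; balance=848394-35577=812817
27. interest=⌊812817·189/10000⌋=15362; principal=51611-15362=36249; balance=812817-36249=776568
28. interest=⌊776568·189/10000⌋=14677; principal=51611-14677=36934; balance=776568-36934=739634
29. interest=⌊739634·189/10000⌋=13979; principal=51611-13979=37632; balance=739634-37632=702002
30. interest=⌊702002·189/10000⌋=13267; principal=51611-13267=38344; balance=702002-38344=663658
31. interest=⌊663658·189/10000⌋=12543; principal=51611-12543=39068; balance=663658-39068=624590
32. interest=⌊624590·189/10000⌋=11804; principal=51611-11804=39807; balance=624590-39807=584783
33. interest=⌊584783·189/10000⌋=11052; principal=51611-11052=40559; balance=584783-40559=544224
34. interest=⌊544224·189/10000⌋=10285; principal=51611-10285=41326; balance=544224-41326=502898
35. interest=⌊502898·189/10000⌋=9504; principal=51611-9504=42107; balance=502898-42107=460791
36. interest=⌊460791·189/10000⌋=8708; principal=51611-8708=42903; balance=460791-42903=417888
37. interest=⌊417888·189/10000⌋=7898; principal=51611-7898=43713; balance=417888-43713=374175
38. interest=⌊374175·189/10000⌋=7071; principal=51611-7071=44540; balance=374175-44540=329635
39. interest=⌊329635·189/10000⌋=6230; principal=51611-6230=45381; balance=329635-45381=284254
40. interest=⌊284254·189/10000⌋=5372; principal=51611-5372=46239; balance=284254-46239=238015
41. interest=⌊238015·189/10000⌋=4498; principal=51611-4498=47113; balance=238015-47113=190902
42. interest=⌊190902·189/10000⌋=3608; principal=51611-3608=48003; balance=190902-48003=142899
43. interest=⌊142899·189/10000⌋=2700; principal=51611-2700=48911; balance=142899-48911=93988
44. interest=⌊93988·189/10000⌋=1776; principal=51611-1776=49835; balance=93988-49835=44153
45. interest=⌊44153·189/10000⌋=834; principal=min(51611-834,44153)=44153; balance=44153-44153=0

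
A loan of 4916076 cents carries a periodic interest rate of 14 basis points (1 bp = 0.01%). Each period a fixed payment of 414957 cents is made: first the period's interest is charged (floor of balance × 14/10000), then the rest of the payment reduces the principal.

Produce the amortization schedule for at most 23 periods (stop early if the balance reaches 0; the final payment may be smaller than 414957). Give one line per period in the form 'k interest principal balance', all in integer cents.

1. interest=⌊4916076·14/10000⌋=6882; principal=414957-6882=408075; balance=4916076-408075=4508001
2. interest=⌊4508001·14/10000⌋=6311; principal=414957-6311=408646; balance=4508001-408646=4099355
3. interest=⌊4099355·14/10000⌋=5739; principal=414957-5739=409218; balance=4099355-409218=3690137
4. interest=⌊3690137·14/10000⌋=5166; principal=414957-5166=409791; balance=3690137-409791=3280346
5. interest=⌊3280346·14/10000⌋=4592; principal=414957-4592=410365; balance=3280346-410365=2869981
6. interest=⌊2869981·14/10000⌋=4017; principal=414957-4017=410940; balance=2869981-410940=2459041
7. interest=⌊2459041·14/10000⌋=3442; principal=414957-3442=411515; balance=2459041-411515=2047526
8. interest=⌊2047526·14/10000⌋=2866; principal=414957-2866=412091; balance=2047526-412091=1635435
9. interest=⌊1635435·14/10000⌋=2289; principal=414957-2289=412668; balance=1635435-412668=1222767
10. interest=⌊1222767·14/10000⌋=1711; principal=414957-1711=413246; balance=1222767-413246=809521
11. interest=⌊809521·14/10000⌋=1133; principal=414957-1133=413824; balance=809521-413824=395697
12. interest=⌊395697·14/10000⌋=553; principal=min(414957-553,395697)=395697; balance=395697-395697=0

1 6882 408075 4508001
2 6311 408646 4099355
3 5739 409218 3690137
4 5166 409791 3280346
5 4592 410365 2869981
6 4017 410940 2459041
7 3442 411515 2047526
8 2866 412091 1635435
9 2289 412668 1222767
10 1711 413246 809521
11 1133 413824 395697
12 553 395697 0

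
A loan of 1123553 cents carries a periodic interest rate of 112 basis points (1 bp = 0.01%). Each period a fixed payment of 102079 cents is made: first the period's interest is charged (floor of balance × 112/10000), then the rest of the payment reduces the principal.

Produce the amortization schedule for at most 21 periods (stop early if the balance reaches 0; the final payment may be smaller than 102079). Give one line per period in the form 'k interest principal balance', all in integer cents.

1. interest=⌊1123553·112/10000⌋=12583; principal=102079-12583=89496; balance=1123553-89496=1034057
2. interest=⌊1034057·112/10000⌋=11581; principal=102079-11581=90498; balance=1034057-90498=943559
3. interest=⌊943559·112/10000⌋=10567; principal=102079-10567=91512; balance=943559-91512=852047
4. interest=⌊852047·112/10000⌋=9542; principal=102079-9542=92537; balance=852047-92537=759510
5. interest=⌊759510·112/10000⌋=8506; principal=102079-8506=93573; balance=759510-93573=665937
6. interest=⌊665937·112/10000⌋=7458; principal=102079-7458=94621; balance=665937-94621=571316
7. interest=⌊571316·112/10000⌋=6398; principal=102079-6398=95681; balance=571316-95681=475635
8. interest=⌊475635·112/10000⌋=5327; principal=102079-5327=96752; balance=475635-96752=378883
9. interest=⌊378883·112/10000⌋=4243; principal=102079-4243=97836; balance=378883-97836=281047
10. interest=⌊281047·112/10000⌋=3147; principal=102079-3147=98932; balance=281047-98932=182115
11. interest=⌊182115·112/10000⌋=2039; principal=102079-2039=100040; balance=182115-100040=82075
12. interest=⌊82075·112/10000⌋=919; principal=min(102079-919,82075)=82075; balance=82075-82075=0

1 12583 89496 1034057
2 11581 90498 943559
3 10567 91512 852047
4 9542 92537 759510
5 8506 93573 665937
6 7458 94621 571316
7 6398 95681 475635
8 5327 96752 378883
9 4243 97836 281047
10 3147 98932 182115
11 2039 100040 82075
12 919 82075 0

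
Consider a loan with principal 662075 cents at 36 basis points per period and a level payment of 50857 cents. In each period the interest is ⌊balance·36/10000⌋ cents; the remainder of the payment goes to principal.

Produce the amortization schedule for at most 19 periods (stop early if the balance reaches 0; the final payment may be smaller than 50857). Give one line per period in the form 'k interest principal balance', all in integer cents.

1. interest=⌊662075·36/10000⌋=2383; principal=50857-2383=48474; balance=662075-48474=613601
2. interest=⌊613601·36/10000⌋=2208; principal=50857-2208=48649; balance=613601-48649=564952
3. interest=⌊564952·36/10000⌋=2033; principal=50857-2033=48824; balance=564952-48824=516128
4. interest=⌊516128·36/10000⌋=1858; principal=50857-1858=48999; balance=516128-48999=467129
5. interest=⌊467129·36/10000⌋=1681; principal=50857-1681=49176; balance=467129-49176=417953
6. interest=⌊417953·36/10000⌋=1504; principal=50857-1504=49353; balance=417953-49353=368600
7. interest=⌊368600·36/10000⌋=1326; principal=50857-1326=49531; balance=368600-49531=319069
8. interest=⌊319069·36/10000⌋=1148; principal=50857-1148=49709; balance=319069-49709=269360
9. interest=⌊269360·36/10000⌋=969; principal=50857-969=49888; balance=269360-49888=219472
10. interest=⌊219472·36/10000⌋=790; principal=50857-790=50067; balance=219472-50067=169405
11. interest=⌊169405·36/10000⌋=609; principal=50857-609=50248; balance=169405-50248=119157
12. interest=⌊119157·36/10000⌋=428; principal=50857-428=50429; balance=119157-50429=68728
13. interest=⌊68728·36/10000⌋=247; principal=50857-247=50610; balance=68728-50610=18118
14. interest=⌊18118·36/10000⌋=65; principal=min(50857-65,18118)=18118; balance=18118-18118=0

1 2383 48474 613601
2 2208 48649 564952
3 2033 48824 516128
4 1858 48999 467129
5 1681 49176 417953
6 1504 49353 368600
7 1326 49531 319069
8 1148 49709 269360
9 969 49888 219472
10 790 50067 169405
11 609 50248 119157
12 428 50429 68728
13 247 50610 18118
14 65 18118 0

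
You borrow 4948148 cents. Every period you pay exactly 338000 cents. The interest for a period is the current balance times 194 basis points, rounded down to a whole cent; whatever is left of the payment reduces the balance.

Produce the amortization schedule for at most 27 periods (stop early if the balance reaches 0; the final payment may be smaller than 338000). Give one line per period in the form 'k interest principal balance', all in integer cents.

1. interest=⌊4948148·194/10000⌋=95994; principal=338000-95994=242006; balance=4948148-242006=4706142
2. interest=⌊4706142·194/10000⌋=91299; principal=338000-91299=246701; balance=4706142-246701=4459441
3. interest=⌊4459441·194/10000⌋=86513; principal=338000-86513=251487; balance=4459441-251487=4207954
4. interest=⌊4207954·194/10000⌋=81634; principal=338000-81634=256366; balance=4207954-256366=3951588
5. interest=⌊3951588·194/10000⌋=76660; principal=338000-76660=261340; balance=3951588-261340=3690248
6. interest=⌊3690248·194/10000⌋=71590; principal=338000-71590=266410; balance=3690248-266410=3423838
7. interest=⌊3423838·194/10000⌋=66422; principal=338000-66422=271578; balance=3423838-271578=3152260
8. interest=⌊3152260·194/10000⌋=61153; principal=338000-61153=276847; balance=3152260-276847=2875413
9. interest=⌊2875413·194/10000⌋=55783; principal=338000-55783=282217; balance=2875413-282217=2593196
10. interest=⌊2593196·194/10000⌋=50308; principal=338000-50308=287692; balance=2593196-287692=2305504
11. interest=⌊2305504·194/10000⌋=44726; principal=338000-44726=293274; balance=2305504-293274=2012230
12. interest=⌊2012230·194/10000⌋=39037; principal=338000-39037=298963; balance=2012230-298963=1713267
13. interest=⌊1713267·194/10000⌋=33237; principal=338000-33237=304763; balance=1713267-304763=1408504
14. interest=⌊1408504·194/10000⌋=27324; principal=338000-27324=310676; balance=1408504-310676=1097828
15. interest=⌊1097828·194/10000⌋=21297; principal=338000-21297=316703; balance=1097828-316703=781125
16. interest=⌊781125·194/10000⌋=15153; principal=338000-15153=322847; balance=781125-322847=458278
17. interest=⌊458278·194/10000⌋=8890; principal=338000-8890=329110; balance=458278-329110=129168
18. interest=⌊129168·194/10000⌋=2505; principal=min(338000-2505,129168)=129168; balance=129168-129168=0

1 95994 242006 4706142
2 91299 246701 4459441
3 86513 251487 4207954
4 81634 256366 3951588
5 76660 261340 3690248
6 71590 266410 3423838
7 66422 271578 3152260
8 61153 276847 2875413
9 55783 282217 2593196
10 50308 287692 2305504
11 44726 293274 2012230
12 39037 298963 1713267
13 33237 304763 1408504
14 27324 310676 1097828
15 21297 316703 781125
16 15153 322847 458278
17 8890 329110 129168
18 2505 129168 0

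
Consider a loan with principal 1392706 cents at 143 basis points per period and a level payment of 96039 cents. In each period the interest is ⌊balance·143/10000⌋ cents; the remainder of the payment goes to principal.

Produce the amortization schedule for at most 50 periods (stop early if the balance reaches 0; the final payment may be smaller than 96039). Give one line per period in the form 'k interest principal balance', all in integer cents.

1 19915 76124 1316582
2 18827 77212 1239370
3 17722 78317 1161053
4 16603 79436 1081617
5 15467 80572 1001045
6 14314 81725 919320
7 13146 82893 836427
8 11960 84079 752348
9 10758 85281 667067
10 9539 86500 580567
11 8302 87737 492830
12 7047 88992 403838
13 5774 90265 313573
14 4484 91555 222018
15 3174 92865 129153
16 1846 94193 34960
17 499 34960 0

1. interest=⌊1392706·143/10000⌋=19915; principal=96039-19915=76124; balance=1392706-76124=1316582
2. interest=⌊1316582·143/10000⌋=18827; principal=96039-18827=77212; balance=1316582-77212=1239370
3. interest=⌊1239370·143/10000⌋=17722; principal=96039-17722=78317; balance=1239370-78317=1161053
4. interest=⌊1161053·143/10000⌋=16603; principal=96039-16603=79436; balance=1161053-79436=1081617
5. interest=⌊1081617·143/10000⌋=15467; principal=96039-15467=80572; balance=1081617-80572=1001045
6. interest=⌊1001045·143/10000⌋=14314; principal=96039-14314=81725; balance=1001045-81725=919320
7. interest=⌊919320·143/10000⌋=13146; principal=96039-13146=82893; balance=919320-82893=836427
8. interest=⌊836427·143/10000⌋=11960; principal=96039-11960=84079; balance=836427-84079=752348
9. interest=⌊752348·143/10000⌋=10758; principal=96039-10758=85281; balance=752348-85281=667067
10. interest=⌊667067·143/10000⌋=9539; principal=96039-9539=86500; balance=667067-86500=580567
11. interest=⌊580567·143/10000⌋=8302; principal=96039-8302=87737; balance=580567-87737=492830
12. interest=⌊492830·143/10000⌋=7047; principal=96039-7047=88992; balance=492830-88992=403838
13. interest=⌊403838·143/10000⌋=5774; principal=96039-5774=90265; balance=403838-90265=313573
14. interest=⌊313573·143/10000⌋=4484; principal=96039-4484=91555; balance=313573-91555=222018
15. interest=⌊222018·143/10000⌋=3174; principal=96039-3174=92865; balance=222018-92865=129153
16. interest=⌊129153·143/10000⌋=1846; principal=96039-1846=94193; balance=129153-94193=34960
17. interest=⌊34960·143/10000⌋=499; principal=min(96039-499,34960)=34960; balance=34960-34960=0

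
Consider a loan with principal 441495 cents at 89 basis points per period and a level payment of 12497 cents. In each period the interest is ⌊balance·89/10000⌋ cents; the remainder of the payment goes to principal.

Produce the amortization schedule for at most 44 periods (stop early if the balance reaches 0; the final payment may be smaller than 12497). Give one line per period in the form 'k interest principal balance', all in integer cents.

1 3929 8568 432927
2 3853 8644 424283
3 3776 8721 415562
4 3698 8799 406763
5 3620 8877 397886
6 3541 8956 388930
7 3461 9036 379894
8 3381 9116 370778
9 3299 9198 361580
10 3218 9279 352301
11 3135 9362 342939
12 3052 9445 333494
13 2968 9529 323965
14 2883 9614 314351
15 2797 9700 304651
16 2711 9786 294865
17 2624 9873 284992
18 2536 9961 275031
19 2447 10050 264981
20 2358 10139 254842
21 2268 10229 244613
22 2177 10320 234293
23 2085 10412 223881
24 1992 10505 213376
25 1899 10598 202778
26 1804 10693 192085
27 1709 10788 181297
28 1613 10884 170413
29 1516 10981 159432
30 1418 11079 148353
31 1320 11177 137176
32 1220 11277 125899
33 1120 11377 114522
34 1019 11478 103044
35 917 11580 91464
36 814 11683 79781
37 710 11787 67994
38 605 11892 56102
39 499 11998 44104
40 392 12105 31999
41 284 12213 19786
42 176 12321 7465
43 66 7465 0

1. interest=⌊441495·89/10000⌋=3929; principal=12497-3929=8568; balance=441495-8568=432927
2. interest=⌊432927·89/10000⌋=3853; principal=12497-3853=8644; balance=432927-8644=424283
3. interest=⌊424283·89/10000⌋=3776; principal=12497-3776=8721; balance=424283-8721=415562
4. interest=⌊415562·89/10000⌋=3698; principal=12497-3698=8799; balance=415562-8799=406763
5. interest=⌊406763·89/10000⌋=3620; principal=12497-3620=8877; balance=406763-8877=397886
6. interest=⌊397886·89/10000⌋=3541; principal=12497-3541=8956; balance=397886-8956=388930
7. interest=⌊388930·89/10000⌋=3461; principal=12497-3461=9036; balance=388930-9036=379894
8. interest=⌊379894·89/10000⌋=3381; principal=12497-3381=9116; balance=379894-9116=370778
9. interest=⌊370778·89/10000⌋=3299; principal=12497-3299=9198; balance=370778-9198=361580
10. interest=⌊361580·89/10000⌋=3218; principal=12497-3218=9279; balance=361580-9279=352301
11. interest=⌊352301·89/10000⌋=3135; principal=12497-3135=9362; balance=352301-9362=342939
12. interest=⌊342939·89/10000⌋=3052; principal=12497-3052=9445; balance=342939-9445=333494
13. interest=⌊333494·89/10000⌋=2968; principal=12497-2968=9529; balance=333494-9529=323965
14. interest=⌊323965·89/10000⌋=2883; principal=12497-2883=9614; balance=323965-9614=314351
15. interest=⌊314351·89/10000⌋=2797; principal=12497-2797=9700; balance=314351-9700=304651
16. interest=⌊304651·89/10000⌋=2711; principal=12497-2711=9786; balance=304651-9786=294865
17. interest=⌊294865·89/10000⌋=2624; principal=12497-2624=9873; balance=294865-9873=284992
18. interest=⌊284992·89/10000⌋=2536; principal=12497-2536=9961; balance=284992-9961=275031
19. interest=⌊275031·89/10000⌋=2447; principal=12497-2447=10050; balance=275031-10050=264981
20. interest=⌊264981·89/10000⌋=2358; principal=12497-2358=10139; balance=264981-10139=254842
21. interest=⌊254842·89/10000⌋=2268; principal=12497-2268=10229; balance=254842-10229=244613
22. interest=⌊244613·89/10000⌋=2177; principal=12497-2177=10320; balance=244613-10320=234293
23. interest=⌊234293·89/10000⌋=2085; principal=12497-2085=10412; balance=234293-10412=223881
24. interest=⌊223881·89/10000⌋=1992; principal=12497-1992=10505; balance=223881-10505=213376
25. interest=⌊213376·89/10000⌋=1899; principal=12497-1899=10598; balance=213376-10598=202778
26. interest=⌊202778·89/10000⌋=1804; principal=12497-1804=10693; balance=202778-10693=192085
27. interest=⌊192085·89/10000⌋=1709; principal=12497-1709=10788; balance=192085-10788=181297
28. interest=⌊181297·89/10000⌋=1613; principal=12497-1613=10884; balance=181297-10884=170413
29. interest=⌊170413·89/10000⌋=1516; principal=12497-1516=10981; balance=170413-10981=159432
30. interest=⌊159432·89/10000⌋=1418; principal=12497-1418=11079; balance=159432-11079=148353
31. interest=⌊148353·89/10000⌋=1320; principal=12497-1320=11177; balance=148353-11177=137176
32. interest=⌊137176·89/10000⌋=1220; principal=12497-1220=11277; balance=137176-11277=125899
33. interest=⌊125899·89/10000⌋=1120; principal=12497-1120=11377; balance=125899-11377=114522
34. interest=⌊114522·89/10000⌋=1019; principal=12497-1019=11478; balance=114522-11478=103044
35. interest=⌊103044·89/10000⌋=917; principal=12497-917=11580; balance=103044-11580=91464
36. interest=⌊91464·89/10000⌋=814; principal=12497-814=11683; balance=91464-11683=79781
37. interest=⌊79781·89/10000⌋=710; principal=12497-710=11787; balance=79781-11787=67994
38. interest=⌊67994·89/10000⌋=605; principal=12497-605=11892; balance=67994-11892=56102
39. interest=⌊56102·89/10000⌋=499; principal=12497-499=11998; balance=56102-11998=44104
40. interest=⌊44104·89/10000⌋=392; principal=12497-392=12105; balance=44104-12105=31999
41. interest=⌊31999·89/10000⌋=284; principal=12497-284=12213; balance=31999-12213=19786
42. interest=⌊19786·89/10000⌋=176; principal=12497-176=12321; balance=19786-12321=7465
43. interest=⌊7465·89/10000⌋=66; principal=min(12497-66,7465)=7465; balance=7465-7465=0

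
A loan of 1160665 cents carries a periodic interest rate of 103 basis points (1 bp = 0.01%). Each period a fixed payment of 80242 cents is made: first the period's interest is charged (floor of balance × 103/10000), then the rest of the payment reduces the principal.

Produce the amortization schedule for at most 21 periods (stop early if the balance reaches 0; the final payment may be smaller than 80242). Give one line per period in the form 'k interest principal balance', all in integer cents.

1 11954 68288 1092377
2 11251 68991 1023386
3 10540 69702 953684
4 9822 70420 883264
5 9097 71145 812119
6 8364 71878 740241
7 7624 72618 667623
8 6876 73366 594257
9 6120 74122 520135
10 5357 74885 445250
11 4586 75656 369594
12 3806 76436 293158
13 3019 77223 215935
14 2224 78018 137917
15 1420 78822 59095
16 608 59095 0

1. interest=⌊1160665·103/10000⌋=11954; principal=80242-11954=68288; balance=1160665-68288=1092377
2. interest=⌊1092377·103/10000⌋=11251; principal=80242-11251=68991; balance=1092377-68991=1023386
3. interest=⌊1023386·103/10000⌋=10540; principal=80242-10540=69702; balance=1023386-69702=953684
4. interest=⌊953684·103/10000⌋=9822; principal=80242-9822=70420; balance=953684-70420=883264
5. interest=⌊883264·103/10000⌋=9097; principal=80242-9097=71145; balance=883264-71145=812119
6. interest=⌊812119·103/10000⌋=8364; principal=80242-8364=71878; balance=812119-71878=740241
7. interest=⌊740241·103/10000⌋=7624; principal=80242-7624=72618; balance=740241-72618=667623
8. interest=⌊667623·103/10000⌋=6876; principal=80242-6876=73366; balance=667623-73366=594257
9. interest=⌊594257·103/10000⌋=6120; principal=80242-6120=74122; balance=594257-74122=520135
10. interest=⌊520135·103/10000⌋=5357; principal=80242-5357=74885; balance=520135-74885=445250
11. interest=⌊445250·103/10000⌋=4586; principal=80242-4586=75656; balance=445250-75656=369594
12. interest=⌊369594·103/10000⌋=3806; principal=80242-3806=76436; balance=369594-76436=293158
13. interest=⌊293158·103/10000⌋=3019; principal=80242-3019=77223; balance=293158-77223=215935
14. interest=⌊215935·103/10000⌋=2224; principal=80242-2224=78018; balance=215935-78018=137917
15. interest=⌊137917·103/10000⌋=1420; principal=80242-1420=78822; balance=137917-78822=59095
16. interest=⌊59095·103/10000⌋=608; principal=min(80242-608,59095)=59095; balance=59095-59095=0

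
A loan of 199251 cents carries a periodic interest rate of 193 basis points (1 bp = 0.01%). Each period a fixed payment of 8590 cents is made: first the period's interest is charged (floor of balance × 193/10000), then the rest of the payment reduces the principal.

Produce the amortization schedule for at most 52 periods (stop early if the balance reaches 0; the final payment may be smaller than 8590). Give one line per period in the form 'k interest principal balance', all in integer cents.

1 3845 4745 194506
2 3753 4837 189669
3 3660 4930 184739
4 3565 5025 179714
5 3468 5122 174592
6 3369 5221 169371
7 3268 5322 164049
8 3166 5424 158625
9 3061 5529 153096
10 2954 5636 147460
11 2845 5745 141715
12 2735 5855 135860
13 2622 5968 129892
14 2506 6084 123808
15 2389 6201 117607
16 2269 6321 111286
17 2147 6443 104843
18 2023 6567 98276
19 1896 6694 91582
20 1767 6823 84759
21 1635 6955 77804
22 1501 7089 70715
23 1364 7226 63489
24 1225 7365 56124
25 1083 7507 48617
26 938 7652 40965
27 790 7800 33165
28 640 7950 25215
29 486 8104 17111
30 330 8260 8851
31 170 8420 431
32 8 431 0

1. interest=⌊199251·193/10000⌋=3845; principal=8590-3845=4745; balance=199251-4745=194506
2. interest=⌊194506·193/10000⌋=3753; principal=8590-3753=4837; balance=194506-4837=189669
3. interest=⌊189669·193/10000⌋=3660; principal=8590-3660=4930; balance=189669-4930=184739
4. interest=⌊184739·193/10000⌋=3565; principal=8590-3565=5025; balance=184739-5025=179714
5. interest=⌊179714·193/10000⌋=3468; principal=8590-3468=5122; balance=179714-5122=174592
6. interest=⌊174592·193/10000⌋=3369; principal=8590-3369=5221; balance=174592-5221=169371
7. interest=⌊169371·193/10000⌋=3268; principal=8590-3268=5322; balance=169371-5322=164049
8. interest=⌊164049·193/10000⌋=3166; principal=8590-3166=5424; balance=164049-5424=158625
9. interest=⌊158625·193/10000⌋=3061; principal=8590-3061=5529; balance=158625-5529=153096
10. interest=⌊153096·193/10000⌋=2954; principal=8590-2954=5636; balance=153096-5636=147460
11. interest=⌊147460·193/10000⌋=2845; principal=8590-2845=5745; balance=147460-5745=141715
12. interest=⌊141715·193/10000⌋=2735; principal=8590-2735=5855; balance=141715-5855=135860
13. interest=⌊135860·193/10000⌋=2622; principal=8590-2622=5968; balance=135860-5968=129892
14. interest=⌊129892·193/10000⌋=2506; principal=8590-2506=6084; balance=129892-6084=123808
15. interest=⌊123808·193/10000⌋=2389; principal=8590-2389=6201; balance=123808-6201=117607
16. interest=⌊117607·193/10000⌋=2269; principal=8590-2269=6321; balance=117607-6321=111286
17. interest=⌊111286·193/10000⌋=2147; principal=8590-2147=6443; balance=111286-6443=104843
18. interest=⌊104843·193/10000⌋=2023; principal=8590-2023=6567; balance=104843-6567=98276
19. interest=⌊98276·193/10000⌋=1896; principal=8590-1896=6694; balance=98276-6694=91582
20. interest=⌊91582·193/10000⌋=1767; principal=8590-1767=6823; balance=91582-6823=84759
21. interest=⌊84759·193/10000⌋=1635; principal=8590-1635=6955; balance=84759-6955=77804
22. interest=⌊77804·193/10000⌋=1501; principal=8590-1501=7089; balance=77804-7089=70715
23. interest=⌊70715·193/10000⌋=1364; principal=8590-1364=7226; balance=70715-7226=63489
24. interest=⌊63489·193/10000⌋=1225; principal=8590-1225=7365; balance=63489-7365=56124
25. interest=⌊56124·193/10000⌋=1083; principal=8590-1083=7507; balance=56124-7507=48617
26. interest=⌊48617·193/10000⌋=938; principal=8590-938=7652; balance=48617-7652=40965
27. interest=⌊40965·193/10000⌋=790; principal=8590-790=7800; balance=40965-7800=33165
28. interest=⌊33165·193/10000⌋=640; principal=8590-640=7950; balance=33165-7950=25215
29. interest=⌊25215·193/10000⌋=486; principal=8590-486=8104; balance=25215-8104=17111
30. interest=⌊17111·193/10000⌋=330; principal=8590-330=8260; balance=17111-8260=8851
31. interest=⌊8851·193/10000⌋=170; principal=8590-170=8420; balance=8851-8420=431
32. interest=⌊431·193/10000⌋=8; principal=min(8590-8,431)=431; balance=431-431=0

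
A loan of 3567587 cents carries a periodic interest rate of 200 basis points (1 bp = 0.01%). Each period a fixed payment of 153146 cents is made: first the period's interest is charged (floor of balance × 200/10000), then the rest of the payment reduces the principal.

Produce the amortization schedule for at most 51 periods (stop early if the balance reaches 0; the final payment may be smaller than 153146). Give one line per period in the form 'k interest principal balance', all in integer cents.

1 71351 81795 3485792
2 69715 83431 3402361
3 68047 85099 3317262
4 66345 86801 3230461
5 64609 88537 3141924
6 62838 90308 3051616
7 61032 92114 2959502
8 59190 93956 2865546
9 57310 95836 2769710
10 55394 97752 2671958
11 53439 99707 2572251
12 51445 101701 2470550
13 49411 103735 2366815
14 47336 105810 2261005
15 45220 107926 2153079
16 43061 110085 2042994
17 40859 112287 1930707
18 38614 114532 1816175
19 36323 116823 1699352
20 33987 119159 1580193
21 31603 121543 1458650
22 29173 123973 1334677
23 26693 126453 1208224
24 24164 128982 1079242
25 21584 131562 947680
26 18953 134193 813487
27 16269 136877 676610
28 13532 139614 536996
29 10739 142407 394589
30 7891 145255 249334
31 4986 148160 101174
32 2023 101174 0

1. interest=⌊3567587·200/10000⌋=71351; principal=153146-71351=81795; balance=3567587-81795=3485792
2. interest=⌊3485792·200/10000⌋=69715; principal=153146-69715=83431; balance=3485792-83431=3402361
3. interest=⌊3402361·200/10000⌋=68047; principal=153146-68047=85099; balance=3402361-85099=3317262
4. interest=⌊3317262·200/10000⌋=66345; principal=153146-66345=86801; balance=3317262-86801=3230461
5. interest=⌊3230461·200/10000⌋=64609; principal=153146-64609=88537; balance=3230461-88537=3141924
6. interest=⌊3141924·200/10000⌋=62838; principal=153146-62838=90308; balance=3141924-90308=3051616
7. interest=⌊3051616·200/10000⌋=61032; principal=153146-61032=92114; balance=3051616-92114=2959502
8. interest=⌊2959502·200/10000⌋=59190; principal=153146-59190=93956; balance=2959502-93956=2865546
9. interest=⌊2865546·200/10000⌋=57310; principal=153146-57310=95836; balance=2865546-95836=2769710
10. interest=⌊2769710·200/10000⌋=55394; principal=153146-55394=97752; balance=2769710-97752=2671958
11. interest=⌊2671958·200/10000⌋=53439; principal=153146-53439=99707; balance=2671958-99707=2572251
12. interest=⌊2572251·200/10000⌋=51445; principal=153146-51445=101701; balance=2572251-101701=2470550
13. interest=⌊2470550·200/10000⌋=49411; principal=153146-49411=103735; balance=2470550-103735=2366815
14. interest=⌊2366815·200/10000⌋=47336; principal=153146-47336=105810; balance=2366815-105810=2261005
15. interest=⌊2261005·200/10000⌋=45220; principal=153146-45220=107926; balance=2261005-107926=2153079
16. interest=⌊2153079·200/10000⌋=43061; principal=153146-43061=110085; balance=2153079-110085=2042994
17. interest=⌊2042994·200/10000⌋=40859; principal=153146-40859=112287; balance=2042994-112287=1930707
18. interest=⌊1930707·200/10000⌋=38614; principal=153146-38614=114532; balance=1930707-114532=1816175
19. interest=⌊1816175·200/10000⌋=36323; principal=153146-36323=116823; balance=1816175-116823=1699352
20. interest=⌊1699352·200/10000⌋=33987; principal=153146-33987=119159; balance=1699352-119159=1580193
21. interest=⌊1580193·200/10000⌋=31603; principal=153146-31603=121543; balance=1580193-121543=1458650
22. interest=⌊1458650·200/10000⌋=29173; principal=153146-29173=123973; balance=1458650-123973=1334677
23. interest=⌊1334677·200/10000⌋=26693; principal=153146-26693=126453; balance=1334677-126453=1208224
24. interest=⌊1208224·200/10000⌋=24164; principal=153146-24164=128982; balance=1208224-128982=1079242
25. interest=⌊1079242·200/10000⌋=21584; principal=153146-21584=131562; balance=1079242-131562=947680
26. interest=⌊947680·200/10000⌋=18953; principal=153146-18953=134193; balance=947680-134193=813487
27. interest=⌊813487·200/10000⌋=16269; principal=153146-16269=136877; balance=813487-136877=676610
28. interest=⌊676610·200/10000⌋=13532; principal=153146-13532=139614; balance=676610-139614=536996
29. interest=⌊536996·200/10000⌋=10739; principal=153146-10739=142407; balance=536996-142407=394589
30. interest=⌊394589·200/10000⌋=7891; principal=153146-7891=145255; balance=394589-145255=249334
31. interest=⌊249334·200/10000⌋=4986; principal=153146-4986=148160; balance=249334-148160=101174
32. interest=⌊101174·200/10000⌋=2023; principal=min(153146-2023,101174)=101174; balance=101174-101174=0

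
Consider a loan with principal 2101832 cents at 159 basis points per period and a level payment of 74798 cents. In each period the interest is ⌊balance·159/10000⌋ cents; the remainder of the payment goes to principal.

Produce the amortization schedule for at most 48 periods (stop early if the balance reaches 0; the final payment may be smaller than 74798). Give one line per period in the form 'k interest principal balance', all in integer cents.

1 33419 41379 2060453
2 32761 42037 2018416
3 32092 42706 1975710
4 31413 43385 1932325
5 30723 44075 1888250
6 30023 44775 1843475
7 29311 45487 1797988
8 28588 46210 1751778
9 27853 46945 1704833
10 27106 47692 1657141
11 26348 48450 1608691
12 25578 49220 1559471
13 24795 50003 1509468
14 24000 50798 1458670
15 23192 51606 1407064
16 22372 52426 1354638
17 21538 53260 1301378
18 20691 54107 1247271
19 19831 54967 1192304
20 18957 55841 1136463
21 18069 56729 1079734
22 17167 57631 1022103
23 16251 58547 963556
24 15320 59478 904078
25 14374 60424 843654
26 13414 61384 782270
27 12438 62360 719910
28 11446 63352 656558
29 10439 64359 592199
30 9415 65383 526816
31 8376 66422 460394
32 7320 67478 392916
33 6247 68551 324365
34 5157 69641 254724
35 4050 70748 183976
36 2925 71873 112103
37 1782 73016 39087
38 621 39087 0

1. interest=⌊2101832·159/10000⌋=33419; principal=74798-33419=41379; balance=2101832-41379=2060453
2. interest=⌊2060453·159/10000⌋=32761; principal=74798-32761=42037; balance=2060453-42037=2018416
3. interest=⌊2018416·159/10000⌋=32092; principal=74798-32092=42706; balance=2018416-42706=1975710
4. interest=⌊1975710·159/10000⌋=31413; principal=74798-31413=43385; balance=1975710-43385=1932325
5. interest=⌊1932325·159/10000⌋=30723; principal=74798-30723=44075; balance=1932325-44075=1888250
6. interest=⌊1888250·159/10000⌋=30023; principal=74798-30023=44775; balance=1888250-44775=1843475
7. interest=⌊1843475·159/10000⌋=29311; principal=74798-29311=45487; balance=1843475-45487=1797988
8. interest=⌊1797988·159/10000⌋=28588; principal=74798-28588=46210; balance=1797988-46210=1751778
9. interest=⌊1751778·159/10000⌋=27853; principal=74798-27853=46945; balance=1751778-46945=1704833
10. interest=⌊1704833·159/10000⌋=27106; principal=74798-27106=47692; balance=1704833-47692=1657141
11. interest=⌊1657141·159/10000⌋=26348; principal=74798-26348=48450; balance=1657141-48450=1608691
12. interest=⌊1608691·159/10000⌋=25578; principal=74798-25578=49220; balance=1608691-49220=1559471
13. interest=⌊1559471·159/10000⌋=24795; principal=74798-24795=50003; balance=1559471-50003=1509468
14. interest=⌊1509468·159/10000⌋=24000; principal=74798-24000=50798; balance=1509468-50798=1458670
15. interest=⌊1458670·159/10000⌋=23192; principal=74798-23192=51606; balance=1458670-51606=1407064
16. interest=⌊1407064·159/10000⌋=22372; principal=74798-22372=52426; balance=1407064-52426=1354638
17. interest=⌊1354638·159/10000⌋=21538; principal=74798-21538=53260; balance=1354638-53260=1301378
18. interest=⌊1301378·159/10000⌋=20691; principal=74798-20691=54107; balance=1301378-54107=1247271
19. interest=⌊1247271·159/10000⌋=19831; principal=74798-19831=54967; balance=1247271-54967=1192304
20. interest=⌊1192304·159/10000⌋=18957; principal=74798-18957=55841; balance=1192304-55841=1136463
21. interest=⌊1136463·159/10000⌋=18069; principal=74798-18069=56729; balance=1136463-56729=1079734
22. interest=⌊1079734·159/10000⌋=17167; principal=74798-17167=57631; balance=1079734-57631=1022103
23. interest=⌊1022103·159/10000⌋=16251; principal=74798-16251=58547; balance=1022103-58547=963556
24. interest=⌊963556·159/10000⌋=15320; principal=74798-15320=59478; balance=963556-59478=904078
25. interest=⌊904078·159/10000⌋=14374; principal=74798-14374=60424; balance=904078-60424=843654
26. interest=⌊843654·159/10000⌋=13414; principal=74798-13414=61384; balance=843654-61384=782270
27. interest=⌊782270·159/10000⌋=12438; principal=74798-12438=62360; balance=782270-62360=719910
28. interest=⌊719910·159/10000⌋=11446; principal=74798-11446=63352; balance=719910-63352=656558
29. interest=⌊656558·159/10000⌋=10439; principal=74798-10439=64359; balance=656558-64359=592199
30. interest=⌊592199·159/10000⌋=9415; principal=74798-9415=65383; balance=592199-65383=526816
31. interest=⌊526816·159/10000⌋=8376; principal=74798-8376=66422; balance=526816-66422=460394
32. interest=⌊460394·159/10000⌋=7320; principal=74798-7320=67478; balance=460394-67478=392916
33. interest=⌊392916·159/10000⌋=6247; principal=74798-6247=68551; balance=392916-68551=324365
34. interest=⌊324365·159/10000⌋=5157; principal=74798-5157=69641; balance=324365-69641=254724
35. interest=⌊254724·159/10000⌋=4050; principal=74798-4050=70748; balance=254724-70748=183976
36. interest=⌊183976·159/10000⌋=2925; principal=74798-2925=71873; balance=183976-71873=112103
37. interest=⌊112103·159/10000⌋=1782; principal=74798-1782=73016; balance=112103-73016=39087
38. interest=⌊39087·159/10000⌋=621; principal=min(74798-621,39087)=39087; balance=39087-39087=0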